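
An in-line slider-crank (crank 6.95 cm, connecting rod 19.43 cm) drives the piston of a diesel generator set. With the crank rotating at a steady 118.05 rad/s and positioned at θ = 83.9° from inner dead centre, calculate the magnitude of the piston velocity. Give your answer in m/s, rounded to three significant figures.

ω = 118 rad/s
For an in-line slider-crank, x = r cosθ + √(L² − r² sin²θ), so v = −rω sinθ·[1 + r cosθ/√(L² − r² sin²θ)].
With r = 0.0695 m, L = 0.1943 m, θ = 83.9°: √(L² − r² sin²θ) = 0.1816 m.
v = −0.0695·118·0.99434·[1 + 0.0695·0.10626/0.1816] = -8.4898 m/s.
|v| = 8.4898 m/s.

8.49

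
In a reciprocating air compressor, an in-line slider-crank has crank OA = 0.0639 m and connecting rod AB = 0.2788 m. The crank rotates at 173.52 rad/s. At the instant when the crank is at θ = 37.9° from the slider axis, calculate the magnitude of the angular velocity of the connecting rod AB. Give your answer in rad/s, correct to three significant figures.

31.7

ω = 173.5 rad/s
The rod makes angle φ with the slider axis where L sinφ = r sinθ; differentiating, L cosφ·φ̇ = r ω cosθ.
L cosφ = √(L² − r² sin²θ) = 0.27602 m.
|ω_rod| = r ω |cosθ| / √(L² − r² sin²θ) = 0.0639·173.5·0.78908/0.27602 = 31.698 rad/s.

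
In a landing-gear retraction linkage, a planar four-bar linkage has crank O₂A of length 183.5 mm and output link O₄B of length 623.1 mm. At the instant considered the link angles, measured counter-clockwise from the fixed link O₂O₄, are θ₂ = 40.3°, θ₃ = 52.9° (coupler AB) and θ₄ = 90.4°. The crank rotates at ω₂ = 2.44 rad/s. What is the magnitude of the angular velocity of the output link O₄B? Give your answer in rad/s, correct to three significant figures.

0.257

ω₂ = 2.44 rad/s
Differentiating the loop-closure r₂e^{iθ₂}+r₃e^{iθ₃}=r₁+r₄e^{iθ₄} gives r₂ω₂e^{iθ₂}+r₃ω₃e^{iθ₃}=r₄ω₄e^{iθ₄}.
Eliminating the other unknown: ω₄ = r₂ω₂ sin(θ₂−θ₃) / [r₄ sin(θ₄−θ₃)].
Numerator sine = -0.21814; denominator sine = +0.60876.
Result = 0.1835·2.44·(-0.21814) / (0.6231·(+0.60876)) = -0.25749 rad/s; magnitude 0.25749 rad/s.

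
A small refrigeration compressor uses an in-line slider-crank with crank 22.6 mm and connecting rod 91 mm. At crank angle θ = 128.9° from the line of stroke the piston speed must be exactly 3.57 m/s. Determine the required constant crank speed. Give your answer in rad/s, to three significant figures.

241

For an in-line slider-crank, |v_piston| = rω|sinθ|·[1 + r cosθ/√(L² − r² sin²θ)].
With r = 0.0226 m, L = 0.091 m, θ = 128.9°: the bracketed kinematic factor |dx/dθ| = 0.014793 m.
ω = v/|dx/dθ| = 3.57/0.014793 = 241.34 rad/s.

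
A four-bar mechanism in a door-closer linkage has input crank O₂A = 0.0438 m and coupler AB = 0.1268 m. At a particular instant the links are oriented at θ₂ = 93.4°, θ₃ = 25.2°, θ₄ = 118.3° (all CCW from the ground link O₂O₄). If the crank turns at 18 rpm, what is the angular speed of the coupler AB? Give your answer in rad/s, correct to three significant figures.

0.275

ω₂ = 1.885 rad/s (from 18 rpm).
Differentiating the loop-closure r₂e^{iθ₂}+r₃e^{iθ₃}=r₁+r₄e^{iθ₄} gives r₂ω₂e^{iθ₂}+r₃ω₃e^{iθ₃}=r₄ω₄e^{iθ₄}.
Eliminating the other unknown: ω₃ = r₂ω₂ sin(θ₄−θ₂) / [r₃ sin(θ₃−θ₄)].
Numerator sine = +0.42104; denominator sine = -0.99854.
Result = 0.0438·1.885·(+0.42104) / (0.1268·(-0.99854)) = -0.27454 rad/s; magnitude 0.27454 rad/s.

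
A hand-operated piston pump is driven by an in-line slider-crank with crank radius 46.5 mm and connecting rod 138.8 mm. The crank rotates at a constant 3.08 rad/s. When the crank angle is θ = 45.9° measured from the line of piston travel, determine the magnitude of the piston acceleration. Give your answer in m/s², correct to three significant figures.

ω = 3.08 rad/s
x(θ) = r cosθ + √(L² − r² sin²θ); with ω constant, a = ω²·d²x/dθ².
d²x/dθ² = −r cosθ − r²(cos2θ)/√u − r⁴ sin²2θ/(4u^{3/2}),  u = L² − r² sin²θ = 0.0181504 m².
Substituting r = 0.0465 m, L = 0.1388 m, θ = 45.9°: d²x/dθ² = -0.032333 m.
a = ω²·d²x/dθ² = (3.08)²·(-0.032333) = -0.30673 m/s²;  |a| = 0.30673 m/s².

0.307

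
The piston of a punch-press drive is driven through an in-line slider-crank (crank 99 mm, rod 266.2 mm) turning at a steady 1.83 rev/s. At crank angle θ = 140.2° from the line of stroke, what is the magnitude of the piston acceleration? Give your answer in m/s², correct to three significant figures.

ω = 2π·1.83 = 11.5 rad/s
x(θ) = r cosθ + √(L² − r² sin²θ); with ω constant, a = ω²·d²x/dθ².
d²x/dθ² = −r cosθ − r²(cos2θ)/√u − r⁴ sin²2θ/(4u^{3/2}),  u = L² − r² sin²θ = 0.0668466 m².
Substituting r = 0.099 m, L = 0.2662 m, θ = 140.2°: d²x/dθ² = +0.067873 m.
a = ω²·d²x/dθ² = (11.5)²·(+0.067873) = +8.9734 m/s²;  |a| = 8.9734 m/s².

8.97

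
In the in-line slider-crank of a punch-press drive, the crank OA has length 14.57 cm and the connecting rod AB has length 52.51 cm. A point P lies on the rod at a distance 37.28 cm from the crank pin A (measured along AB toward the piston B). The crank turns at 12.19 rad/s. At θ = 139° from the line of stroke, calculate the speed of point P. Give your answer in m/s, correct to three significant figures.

1.06

ω = 12.19 rad/s.  Crank-pin speed |V_A| = rω = 1.7761 m/s, perpendicular to OA.
Rod angle: sinφ = −(r/L) sinθ ⇒ φ = -10.488°; ω_rod = −rω cosθ/√(L²−r²sin²θ) = +2.5961 rad/s.
V_P = V_A + ω_rod × AP, with AP = 0.3728 m along the rod.
Components: V_Px = −rω sinθ − a·ω_rod·sinφ = -0.98904 m/s;  V_Py = rω cosθ + a·ω_rod·cosφ = -0.38878 m/s.
|V_P| = √(V_Px² + V_Py²) = 1.0627 m/s.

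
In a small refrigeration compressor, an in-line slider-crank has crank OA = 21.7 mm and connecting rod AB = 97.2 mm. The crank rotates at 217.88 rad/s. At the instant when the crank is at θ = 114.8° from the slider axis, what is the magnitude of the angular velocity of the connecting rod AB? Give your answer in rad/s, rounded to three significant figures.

20.8

ω = 217.9 rad/s
The rod makes angle φ with the slider axis where L sinφ = r sinθ; differentiating, L cosφ·φ̇ = r ω cosθ.
L cosφ = √(L² − r² sin²θ) = 0.095183 m.
|ω_rod| = r ω |cosθ| / √(L² − r² sin²θ) = 0.0217·217.9·0.41945/0.095183 = 20.835 rad/s.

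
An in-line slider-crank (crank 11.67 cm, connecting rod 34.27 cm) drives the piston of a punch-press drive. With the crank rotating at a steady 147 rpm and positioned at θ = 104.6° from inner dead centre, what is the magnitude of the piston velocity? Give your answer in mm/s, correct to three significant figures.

ω = 2π·147/60 = 15.39 rad/s
For an in-line slider-crank, x = r cosθ + √(L² − r² sin²θ), so v = −rω sinθ·[1 + r cosθ/√(L² − r² sin²θ)].
With r = 0.1167 m, L = 0.3427 m, θ = 104.6°: √(L² − r² sin²θ) = 0.32356 m.
v = −0.1167·15.39·0.96771·[1 + 0.1167·-0.25207/0.32356] = -1.5804 m/s.
|v| = 1.5804 m/s = 1580.4 mm/s.

1580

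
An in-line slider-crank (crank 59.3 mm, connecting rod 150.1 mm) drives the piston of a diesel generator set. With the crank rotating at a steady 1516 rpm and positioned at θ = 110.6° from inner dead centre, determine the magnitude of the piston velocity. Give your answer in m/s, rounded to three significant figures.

7.49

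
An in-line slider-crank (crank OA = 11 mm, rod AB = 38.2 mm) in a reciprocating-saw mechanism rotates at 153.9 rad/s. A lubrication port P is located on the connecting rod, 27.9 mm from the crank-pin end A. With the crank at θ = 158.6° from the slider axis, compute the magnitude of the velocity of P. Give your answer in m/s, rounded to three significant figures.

0.653

ω = 153.9 rad/s.  Crank-pin speed |V_A| = rω = 1.6929 m/s, perpendicular to OA.
Rod angle: sinφ = −(r/L) sinθ ⇒ φ = -6.031°; ω_rod = −rω cosθ/√(L²−r²sin²θ) = +41.491 rad/s.
V_P = V_A + ω_rod × AP, with AP = 0.0279 m along the rod.
Components: V_Px = −rω sinθ − a·ω_rod·sinφ = -0.49607 m/s;  V_Py = rω cosθ + a·ω_rod·cosφ = -0.42499 m/s.
|V_P| = √(V_Px² + V_Py²) = 0.65323 m/s.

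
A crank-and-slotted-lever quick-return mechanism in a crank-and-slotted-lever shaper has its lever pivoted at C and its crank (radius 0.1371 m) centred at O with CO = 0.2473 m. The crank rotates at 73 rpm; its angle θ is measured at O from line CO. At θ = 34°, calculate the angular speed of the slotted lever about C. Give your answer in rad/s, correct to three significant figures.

2.63

ω = 7.645 rad/s (from 73 rpm).
Crank pin A relative to C: A = (d + r cosθ, r sinθ); lever angle φ = atan2(r sinθ, d + r cosθ).
Differentiating tanφ: φ̇ = rω(d cosθ + r)/(d² + r² + 2dr cosθ).
d² + r² + 2dr cosθ = |CA|² = 0.13617 m²;  d cosθ + r = +0.34212 m.
|ω_lever| = |0.1371·7.645·+0.34212| / 0.13617 = 2.6332 rad/s.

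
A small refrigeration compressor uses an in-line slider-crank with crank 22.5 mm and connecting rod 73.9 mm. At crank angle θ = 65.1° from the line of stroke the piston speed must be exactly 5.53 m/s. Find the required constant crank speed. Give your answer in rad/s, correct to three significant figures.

For an in-line slider-crank, |v_piston| = rω|sinθ|·[1 + r cosθ/√(L² − r² sin²θ)].
With r = 0.0225 m, L = 0.0739 m, θ = 65.1°: the bracketed kinematic factor |dx/dθ| = 0.023131 m.
ω = v/|dx/dθ| = 5.53/0.023131 = 239.08 rad/s.

239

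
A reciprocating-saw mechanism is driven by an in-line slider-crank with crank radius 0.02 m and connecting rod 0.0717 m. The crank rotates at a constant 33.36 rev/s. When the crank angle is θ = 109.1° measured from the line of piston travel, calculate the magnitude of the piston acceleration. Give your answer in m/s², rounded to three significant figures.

ω = 2π·33.4 = 209.6 rad/s
x(θ) = r cosθ + √(L² − r² sin²θ); with ω constant, a = ω²·d²x/dθ².
d²x/dθ² = −r cosθ − r²(cos2θ)/√u − r⁴ sin²2θ/(4u^{3/2}),  u = L² − r² sin²θ = 0.00478372 m².
Substituting r = 0.02 m, L = 0.0717 m, θ = 109.1°: d²x/dθ² = +0.011043 m.
a = ω²·d²x/dθ² = (209.6)²·(+0.011043) = +485.17 m/s²;  |a| = 485.17 m/s².

485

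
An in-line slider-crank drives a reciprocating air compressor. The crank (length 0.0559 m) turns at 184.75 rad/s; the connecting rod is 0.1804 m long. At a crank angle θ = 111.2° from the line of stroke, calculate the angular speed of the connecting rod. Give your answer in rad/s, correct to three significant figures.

ω = 184.8 rad/s
The rod makes angle φ with the slider axis where L sinφ = r sinθ; differentiating, L cosφ·φ̇ = r ω cosθ.
L cosφ = √(L² − r² sin²θ) = 0.17271 m.
|ω_rod| = r ω |cosθ| / √(L² − r² sin²θ) = 0.0559·184.8·0.36162/0.17271 = 21.624 rad/s.

21.6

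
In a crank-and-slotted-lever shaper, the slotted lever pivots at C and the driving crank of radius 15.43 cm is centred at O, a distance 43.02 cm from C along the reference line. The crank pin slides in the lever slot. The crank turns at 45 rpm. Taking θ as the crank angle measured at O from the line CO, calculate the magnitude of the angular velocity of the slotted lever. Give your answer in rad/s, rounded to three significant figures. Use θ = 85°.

0.633

ω = 4.712 rad/s (from 45 rpm).
Crank pin A relative to C: A = (d + r cosθ, r sinθ); lever angle φ = atan2(r sinθ, d + r cosθ).
Differentiating tanφ: φ̇ = rω(d cosθ + r)/(d² + r² + 2dr cosθ).
d² + r² + 2dr cosθ = |CA|² = 0.220451 m²;  d cosθ + r = +0.19179 m.
|ω_lever| = |0.1543·4.712·+0.19179| / 0.220451 = 0.6326 rad/s.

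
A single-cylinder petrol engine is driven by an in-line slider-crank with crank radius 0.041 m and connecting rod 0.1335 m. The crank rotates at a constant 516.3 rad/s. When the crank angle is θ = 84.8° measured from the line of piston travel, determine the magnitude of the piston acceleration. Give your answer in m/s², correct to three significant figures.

ω = 516.3 rad/s
x(θ) = r cosθ + √(L² − r² sin²θ); with ω constant, a = ω²·d²x/dθ².
d²x/dθ² = −r cosθ − r²(cos2θ)/√u − r⁴ sin²2θ/(4u^{3/2}),  u = L² − r² sin²θ = 0.0161551 m².
Substituting r = 0.041 m, L = 0.1335 m, θ = 84.8°: d²x/dθ² = +0.0092811 m.
a = ω²·d²x/dθ² = (516.3)²·(+0.0092811) = +2474 m/s²;  |a| = 2474 m/s².

2470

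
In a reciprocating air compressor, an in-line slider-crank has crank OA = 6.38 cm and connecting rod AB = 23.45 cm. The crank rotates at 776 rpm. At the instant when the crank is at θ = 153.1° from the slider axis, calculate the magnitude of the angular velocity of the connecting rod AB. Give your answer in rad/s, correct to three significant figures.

ω = 81.26 rad/s (converted from 776 rpm).
The rod makes angle φ with the slider axis where L sinφ = r sinθ; differentiating, L cosφ·φ̇ = r ω cosθ.
L cosφ = √(L² − r² sin²θ) = 0.23272 m.
|ω_rod| = r ω |cosθ| / √(L² − r² sin²θ) = 0.0638·81.26·0.89180/0.23272 = 19.868 rad/s.

19.9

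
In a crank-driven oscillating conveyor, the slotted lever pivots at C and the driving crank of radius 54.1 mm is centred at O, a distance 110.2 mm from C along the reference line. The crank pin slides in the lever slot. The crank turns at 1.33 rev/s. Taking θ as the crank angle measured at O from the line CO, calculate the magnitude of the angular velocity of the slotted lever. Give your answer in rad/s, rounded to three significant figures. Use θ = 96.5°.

ω = 8.357 rad/s (from 1.33 rev/s).
Crank pin A relative to C: A = (d + r cosθ, r sinθ); lever angle φ = atan2(r sinθ, d + r cosθ).
Differentiating tanφ: φ̇ = rω(d cosθ + r)/(d² + r² + 2dr cosθ).
d² + r² + 2dr cosθ = |CA|² = 0.0137211 m²;  d cosθ + r = +0.041625 m.
|ω_lever| = |0.0541·8.357·+0.041625| / 0.0137211 = 1.3715 rad/s.

1.37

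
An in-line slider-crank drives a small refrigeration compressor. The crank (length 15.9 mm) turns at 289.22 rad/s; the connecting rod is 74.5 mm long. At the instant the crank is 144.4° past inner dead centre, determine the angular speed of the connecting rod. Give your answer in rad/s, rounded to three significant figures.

50.6

ω = 289.2 rad/s
The rod makes angle φ with the slider axis where L sinφ = r sinθ; differentiating, L cosφ·φ̇ = r ω cosθ.
L cosφ = √(L² − r² sin²θ) = 0.073923 m.
|ω_rod| = r ω |cosθ| / √(L² − r² sin²θ) = 0.0159·289.2·0.81310/0.073923 = 50.581 rad/s.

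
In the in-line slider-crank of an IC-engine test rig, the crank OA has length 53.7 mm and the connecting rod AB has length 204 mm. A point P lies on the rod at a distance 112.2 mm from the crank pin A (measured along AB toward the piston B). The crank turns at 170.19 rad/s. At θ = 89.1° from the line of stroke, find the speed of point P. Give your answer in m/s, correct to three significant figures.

9.16

ω = 170.2 rad/s.  Crank-pin speed |V_A| = rω = 9.1392 m/s, perpendicular to OA.
Rod angle: sinφ = −(r/L) sinθ ⇒ φ = -15.260°; ω_rod = −rω cosθ/√(L²−r²sin²θ) = -0.72941 rad/s.
V_P = V_A + ω_rod × AP, with AP = 0.1122 m along the rod.
Components: V_Px = −rω sinθ − a·ω_rod·sinφ = -9.1596 m/s;  V_Py = rω cosθ + a·ω_rod·cosφ = +0.064599 m/s.
|V_P| = √(V_Px² + V_Py²) = 9.1598 m/s.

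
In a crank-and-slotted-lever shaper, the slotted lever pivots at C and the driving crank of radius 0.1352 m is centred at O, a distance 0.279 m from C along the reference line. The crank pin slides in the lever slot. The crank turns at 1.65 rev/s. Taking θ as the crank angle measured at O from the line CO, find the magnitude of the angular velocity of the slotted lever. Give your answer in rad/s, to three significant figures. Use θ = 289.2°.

ω = 10.37 rad/s (from 1.65 rev/s).
Crank pin A relative to C: A = (d + r cosθ, r sinθ); lever angle φ = atan2(r sinθ, d + r cosθ).
Differentiating tanφ: φ̇ = rω(d cosθ + r)/(d² + r² + 2dr cosθ).
d² + r² + 2dr cosθ = |CA|² = 0.12093 m²;  d cosθ + r = +0.22695 m.
|ω_lever| = |0.1352·10.37·+0.22695| / 0.12093 = 2.6305 rad/s.

2.63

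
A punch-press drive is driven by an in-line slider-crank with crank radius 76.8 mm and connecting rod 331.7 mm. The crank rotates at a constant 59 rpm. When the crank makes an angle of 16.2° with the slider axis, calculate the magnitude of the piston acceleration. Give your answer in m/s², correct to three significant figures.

ω = 2π·59/60 = 6.178 rad/s
x(θ) = r cosθ + √(L² − r² sin²θ); with ω constant, a = ω²·d²x/dθ².
d²x/dθ² = −r cosθ − r²(cos2θ)/√u − r⁴ sin²2θ/(4u^{3/2}),  u = L² − r² sin²θ = 0.109566 m².
Substituting r = 0.0768 m, L = 0.3317 m, θ = 16.2°: d²x/dθ² = -0.088865 m.
a = ω²·d²x/dθ² = (6.178)²·(-0.088865) = -3.3923 m/s²;  |a| = 3.3923 m/s².

3.39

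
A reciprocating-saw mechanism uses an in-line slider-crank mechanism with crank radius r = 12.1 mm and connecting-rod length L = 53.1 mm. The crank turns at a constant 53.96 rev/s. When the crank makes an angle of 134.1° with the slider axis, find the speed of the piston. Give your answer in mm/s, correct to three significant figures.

2470

ω = 2π·54 = 339 rad/s
For an in-line slider-crank, x = r cosθ + √(L² − r² sin²θ), so v = −rω sinθ·[1 + r cosθ/√(L² − r² sin²θ)].
With r = 0.0121 m, L = 0.0531 m, θ = 134.1°: √(L² − r² sin²θ) = 0.052384 m.
v = −0.0121·339·0.71813·[1 + 0.0121·-0.69591/0.052384] = -2.4725 m/s.
|v| = 2.4725 m/s = 2472.5 mm/s.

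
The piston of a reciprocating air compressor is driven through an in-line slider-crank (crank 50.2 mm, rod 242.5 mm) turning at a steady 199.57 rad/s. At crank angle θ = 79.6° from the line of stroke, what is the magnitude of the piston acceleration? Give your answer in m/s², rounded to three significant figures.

33.7

ω = 199.6 rad/s
x(θ) = r cosθ + √(L² − r² sin²θ); with ω constant, a = ω²·d²x/dθ².
d²x/dθ² = −r cosθ − r²(cos2θ)/√u − r⁴ sin²2θ/(4u^{3/2}),  u = L² − r² sin²θ = 0.0563683 m².
Substituting r = 0.0502 m, L = 0.2425 m, θ = 79.6°: d²x/dθ² = +0.00084546 m.
a = ω²·d²x/dθ² = (199.6)²·(+0.00084546) = +33.673 m/s²;  |a| = 33.673 m/s².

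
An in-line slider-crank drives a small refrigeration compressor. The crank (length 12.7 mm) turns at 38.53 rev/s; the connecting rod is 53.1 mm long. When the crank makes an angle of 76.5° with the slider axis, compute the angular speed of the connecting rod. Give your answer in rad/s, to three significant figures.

ω = 242.1 rad/s (converted from 38.53 rev/s).
The rod makes angle φ with the slider axis where L sinφ = r sinθ; differentiating, L cosφ·φ̇ = r ω cosθ.
L cosφ = √(L² − r² sin²θ) = 0.051644 m.
|ω_rod| = r ω |cosθ| / √(L² − r² sin²θ) = 0.0127·242.1·0.23345/0.051644 = 13.898 rad/s.

13.9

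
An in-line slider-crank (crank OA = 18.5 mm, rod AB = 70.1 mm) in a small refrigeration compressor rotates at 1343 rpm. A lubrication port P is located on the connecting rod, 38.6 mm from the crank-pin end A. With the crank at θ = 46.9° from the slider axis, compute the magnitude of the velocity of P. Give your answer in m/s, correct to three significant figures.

2.24

ω = 140.6 rad/s.  Crank-pin speed |V_A| = rω = 2.6018 m/s, perpendicular to OA.
Rod angle: sinφ = −(r/L) sinθ ⇒ φ = -11.110°; ω_rod = −rω cosθ/√(L²−r²sin²θ) = -25.845 rad/s.
V_P = V_A + ω_rod × AP, with AP = 0.0386 m along the rod.
Components: V_Px = −rω sinθ − a·ω_rod·sinφ = -2.092 m/s;  V_Py = rω cosθ + a·ω_rod·cosφ = +0.79885 m/s.
|V_P| = √(V_Px² + V_Py²) = 2.2393 m/s.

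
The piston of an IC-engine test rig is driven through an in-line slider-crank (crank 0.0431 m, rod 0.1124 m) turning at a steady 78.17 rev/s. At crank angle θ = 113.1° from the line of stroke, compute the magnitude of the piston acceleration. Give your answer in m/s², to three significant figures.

6940

ω = 2π·78.2 = 491.2 rad/s
x(θ) = r cosθ + √(L² − r² sin²θ); with ω constant, a = ω²·d²x/dθ².
d²x/dθ² = −r cosθ − r²(cos2θ)/√u − r⁴ sin²2θ/(4u^{3/2}),  u = L² − r² sin²θ = 0.0110621 m².
Substituting r = 0.0431 m, L = 0.1124 m, θ = 113.1°: d²x/dθ² = +0.028748 m.
a = ω²·d²x/dθ² = (491.2)²·(+0.028748) = +6935 m/s²;  |a| = 6935 m/s².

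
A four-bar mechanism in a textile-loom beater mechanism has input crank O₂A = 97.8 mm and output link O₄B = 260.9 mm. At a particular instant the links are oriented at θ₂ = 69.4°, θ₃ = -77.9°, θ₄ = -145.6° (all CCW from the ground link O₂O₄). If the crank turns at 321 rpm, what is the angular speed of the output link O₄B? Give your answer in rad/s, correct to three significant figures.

ω₂ = 33.62 rad/s (from 321 rpm).
Differentiating the loop-closure r₂e^{iθ₂}+r₃e^{iθ₃}=r₁+r₄e^{iθ₄} gives r₂ω₂e^{iθ₂}+r₃ω₃e^{iθ₃}=r₄ω₄e^{iθ₄}.
Eliminating the other unknown: ω₄ = r₂ω₂ sin(θ₂−θ₃) / [r₄ sin(θ₄−θ₃)].
Numerator sine = +0.54024; denominator sine = -0.92521.
Result = 0.0978·33.62·(+0.54024) / (0.2609·(-0.92521)) = -7.3578 rad/s; magnitude 7.3578 rad/s.

7.36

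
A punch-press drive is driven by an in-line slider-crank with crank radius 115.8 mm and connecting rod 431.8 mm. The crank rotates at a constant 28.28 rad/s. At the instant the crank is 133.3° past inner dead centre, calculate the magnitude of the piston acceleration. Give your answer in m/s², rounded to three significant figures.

64.5

ω = 28.28 rad/s
x(θ) = r cosθ + √(L² − r² sin²θ); with ω constant, a = ω²·d²x/dθ².
d²x/dθ² = −r cosθ − r²(cos2θ)/√u − r⁴ sin²2θ/(4u^{3/2}),  u = L² − r² sin²θ = 0.179349 m².
Substituting r = 0.1158 m, L = 0.4318 m, θ = 133.3°: d²x/dθ² = +0.080706 m.
a = ω²·d²x/dθ² = (28.28)²·(+0.080706) = +64.545 m/s²;  |a| = 64.545 m/s².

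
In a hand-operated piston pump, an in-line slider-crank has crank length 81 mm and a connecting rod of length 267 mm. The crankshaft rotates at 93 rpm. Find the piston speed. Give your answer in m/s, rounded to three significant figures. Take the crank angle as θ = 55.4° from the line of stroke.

0.765

ω = 2π·93/60 = 9.739 rad/s
For an in-line slider-crank, x = r cosθ + √(L² − r² sin²θ), so v = −rω sinθ·[1 + r cosθ/√(L² − r² sin²θ)].
With r = 0.081 m, L = 0.267 m, θ = 55.4°: √(L² − r² sin²θ) = 0.25854 m.
v = −0.081·9.739·0.82314·[1 + 0.081·0.56784/0.25854] = -0.76485 m/s.
|v| = 0.76485 m/s.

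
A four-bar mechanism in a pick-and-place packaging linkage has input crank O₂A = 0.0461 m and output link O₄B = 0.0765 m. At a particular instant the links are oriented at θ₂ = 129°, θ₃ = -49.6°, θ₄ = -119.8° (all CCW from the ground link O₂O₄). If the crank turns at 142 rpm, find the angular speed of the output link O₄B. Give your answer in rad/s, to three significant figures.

ω₂ = 14.87 rad/s (from 142 rpm).
Differentiating the loop-closure r₂e^{iθ₂}+r₃e^{iθ₃}=r₁+r₄e^{iθ₄} gives r₂ω₂e^{iθ₂}+r₃ω₃e^{iθ₃}=r₄ω₄e^{iθ₄}.
Eliminating the other unknown: ω₄ = r₂ω₂ sin(θ₂−θ₃) / [r₄ sin(θ₄−θ₃)].
Numerator sine = +0.02443; denominator sine = -0.94088.
Result = 0.0461·14.87·(+0.02443) / (0.0765·(-0.94088)) = -0.23269 rad/s; magnitude 0.23269 rad/s.

0.233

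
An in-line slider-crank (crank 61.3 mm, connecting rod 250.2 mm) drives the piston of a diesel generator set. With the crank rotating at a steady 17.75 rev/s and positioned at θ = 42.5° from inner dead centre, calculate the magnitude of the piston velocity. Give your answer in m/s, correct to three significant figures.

5.46

ω = 2π·17.8 = 111.5 rad/s
For an in-line slider-crank, x = r cosθ + √(L² − r² sin²θ), so v = −rω sinθ·[1 + r cosθ/√(L² − r² sin²θ)].
With r = 0.0613 m, L = 0.2502 m, θ = 42.5°: √(L² − r² sin²θ) = 0.24675 m.
v = −0.0613·111.5·0.67559·[1 + 0.0613·0.73728/0.24675] = -5.4647 m/s.
|v| = 5.4647 m/s.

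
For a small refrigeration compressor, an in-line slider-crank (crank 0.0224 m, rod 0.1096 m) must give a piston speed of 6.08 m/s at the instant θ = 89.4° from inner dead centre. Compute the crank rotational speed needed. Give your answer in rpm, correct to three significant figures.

2590

For an in-line slider-crank, |v_piston| = rω|sinθ|·[1 + r cosθ/√(L² − r² sin²θ)].
With r = 0.0224 m, L = 0.1096 m, θ = 89.4°: the bracketed kinematic factor |dx/dθ| = 0.022448 m.
ω = v/|dx/dθ| = 6.08/0.022448 = 270.85 rad/s.
N = 60ω/(2π) = 2586.4 rpm.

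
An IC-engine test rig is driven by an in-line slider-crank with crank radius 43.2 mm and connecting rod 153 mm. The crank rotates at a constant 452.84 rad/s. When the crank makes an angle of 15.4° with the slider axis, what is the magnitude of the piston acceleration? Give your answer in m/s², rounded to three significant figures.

10700

ω = 452.8 rad/s
x(θ) = r cosθ + √(L² − r² sin²θ); with ω constant, a = ω²·d²x/dθ².
d²x/dθ² = −r cosθ − r²(cos2θ)/√u − r⁴ sin²2θ/(4u^{3/2}),  u = L² − r² sin²θ = 0.0232774 m².
Substituting r = 0.0432 m, L = 0.153 m, θ = 15.4°: d²x/dθ² = -0.05222 m.
a = ω²·d²x/dθ² = (452.8)²·(-0.05222) = -10708 m/s²;  |a| = 10708 m/s².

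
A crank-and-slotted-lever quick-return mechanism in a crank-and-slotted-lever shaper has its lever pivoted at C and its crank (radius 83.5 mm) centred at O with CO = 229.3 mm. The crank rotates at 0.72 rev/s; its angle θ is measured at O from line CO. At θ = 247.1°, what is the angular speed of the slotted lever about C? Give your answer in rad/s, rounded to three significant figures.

ω = 4.524 rad/s (from 0.72 rev/s).
Crank pin A relative to C: A = (d + r cosθ, r sinθ); lever angle φ = atan2(r sinθ, d + r cosθ).
Differentiating tanφ: φ̇ = rω(d cosθ + r)/(d² + r² + 2dr cosθ).
d² + r² + 2dr cosθ = |CA|² = 0.04465 m²;  d cosθ + r = -0.0057261 m.
|ω_lever| = |0.0835·4.524·-0.0057261| / 0.04465 = 0.048444 rad/s.

0.0484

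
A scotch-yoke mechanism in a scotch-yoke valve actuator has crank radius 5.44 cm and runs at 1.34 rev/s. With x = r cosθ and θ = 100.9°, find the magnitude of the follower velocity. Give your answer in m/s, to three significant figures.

0.450

ω = 8.419 rad/s (from 1.34 rev/s).
x = r cosθ ⇒ ẋ = −rω sinθ.
|v| = rω|sinθ| = 0.0544·8.419·|sin 100.9°| = 0.44976 m/s.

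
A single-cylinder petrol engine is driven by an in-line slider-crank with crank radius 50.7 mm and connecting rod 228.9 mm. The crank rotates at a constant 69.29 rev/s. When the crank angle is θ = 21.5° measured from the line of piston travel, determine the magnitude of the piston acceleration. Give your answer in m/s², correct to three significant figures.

10500

ω = 2π·69.3 = 435.4 rad/s
x(θ) = r cosθ + √(L² − r² sin²θ); with ω constant, a = ω²·d²x/dθ².
d²x/dθ² = −r cosθ − r²(cos2θ)/√u − r⁴ sin²2θ/(4u^{3/2}),  u = L² − r² sin²θ = 0.0520499 m².
Substituting r = 0.0507 m, L = 0.2289 m, θ = 21.5°: d²x/dθ² = -0.055477 m.
a = ω²·d²x/dθ² = (435.4)²·(-0.055477) = -10515 m/s²;  |a| = 10515 m/s².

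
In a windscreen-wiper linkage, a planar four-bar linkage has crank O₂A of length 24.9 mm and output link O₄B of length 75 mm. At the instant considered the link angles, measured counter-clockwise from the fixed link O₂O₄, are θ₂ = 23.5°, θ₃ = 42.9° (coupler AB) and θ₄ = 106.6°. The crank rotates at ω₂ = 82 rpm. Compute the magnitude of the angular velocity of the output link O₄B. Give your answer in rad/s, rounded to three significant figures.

1.06

ω₂ = 8.587 rad/s (from 82 rpm).
Differentiating the loop-closure r₂e^{iθ₂}+r₃e^{iθ₃}=r₁+r₄e^{iθ₄} gives r₂ω₂e^{iθ₂}+r₃ω₃e^{iθ₃}=r₄ω₄e^{iθ₄}.
Eliminating the other unknown: ω₄ = r₂ω₂ sin(θ₂−θ₃) / [r₄ sin(θ₄−θ₃)].
Numerator sine = -0.33216; denominator sine = +0.89649.
Result = 0.0249·8.587·(-0.33216) / (0.075·(+0.89649)) = -1.0563 rad/s; magnitude 1.0563 rad/s.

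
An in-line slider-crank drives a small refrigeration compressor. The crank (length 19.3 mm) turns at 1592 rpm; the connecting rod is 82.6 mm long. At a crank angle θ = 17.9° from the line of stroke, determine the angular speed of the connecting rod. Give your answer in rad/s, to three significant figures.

ω = 166.7 rad/s (converted from 1592 rpm).
The rod makes angle φ with the slider axis where L sinφ = r sinθ; differentiating, L cosφ·φ̇ = r ω cosθ.
L cosφ = √(L² − r² sin²θ) = 0.082387 m.
|ω_rod| = r ω |cosθ| / √(L² − r² sin²θ) = 0.0193·166.7·0.95159/0.082387 = 37.164 rad/s.

37.2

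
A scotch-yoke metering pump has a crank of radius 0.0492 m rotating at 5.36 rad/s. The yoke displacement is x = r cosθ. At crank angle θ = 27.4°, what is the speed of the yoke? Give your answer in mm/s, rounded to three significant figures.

121

ω = 5.36 rad/s
x = r cosθ ⇒ ẋ = −rω sinθ.
|v| = rω|sinθ| = 0.0492·5.36·|sin 27.4°| = 0.12136 m/s = 121.36 mm/s.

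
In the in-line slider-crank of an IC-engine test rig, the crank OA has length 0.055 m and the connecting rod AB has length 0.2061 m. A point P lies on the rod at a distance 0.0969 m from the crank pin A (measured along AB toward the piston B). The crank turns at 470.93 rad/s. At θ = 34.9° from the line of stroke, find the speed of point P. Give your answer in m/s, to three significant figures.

19.9

ω = 470.9 rad/s.  Crank-pin speed |V_A| = rω = 25.901 m/s, perpendicular to OA.
Rod angle: sinφ = −(r/L) sinθ ⇒ φ = -8.782°; ω_rod = −rω cosθ/√(L²−r²sin²θ) = -104.29 rad/s.
V_P = V_A + ω_rod × AP, with AP = 0.0969 m along the rod.
Components: V_Px = −rω sinθ − a·ω_rod·sinφ = -16.362 m/s;  V_Py = rω cosθ + a·ω_rod·cosφ = +11.255 m/s.
|V_P| = √(V_Px² + V_Py²) = 19.86 m/s.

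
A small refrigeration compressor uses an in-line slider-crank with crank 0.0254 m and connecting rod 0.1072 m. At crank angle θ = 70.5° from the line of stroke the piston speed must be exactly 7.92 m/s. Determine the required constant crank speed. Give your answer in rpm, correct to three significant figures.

2920

For an in-line slider-crank, |v_piston| = rω|sinθ|·[1 + r cosθ/√(L² − r² sin²θ)].
With r = 0.0254 m, L = 0.1072 m, θ = 70.5°: the bracketed kinematic factor |dx/dθ| = 0.025886 m.
ω = v/|dx/dθ| = 7.92/0.025886 = 305.96 rad/s.
N = 60ω/(2π) = 2921.7 rpm.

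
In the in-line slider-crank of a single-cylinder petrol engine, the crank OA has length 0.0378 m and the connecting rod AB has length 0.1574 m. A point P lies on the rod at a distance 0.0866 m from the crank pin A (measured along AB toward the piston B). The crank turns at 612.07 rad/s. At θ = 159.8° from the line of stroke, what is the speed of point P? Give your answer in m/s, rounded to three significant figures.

12.0

ω = 612.1 rad/s.  Crank-pin speed |V_A| = rω = 23.136 m/s, perpendicular to OA.
Rod angle: sinφ = −(r/L) sinθ ⇒ φ = -4.757°; ω_rod = −rω cosθ/√(L²−r²sin²θ) = +138.43 rad/s.
V_P = V_A + ω_rod × AP, with AP = 0.0866 m along the rod.
Components: V_Px = −rω sinθ − a·ω_rod·sinφ = -6.9948 m/s;  V_Py = rω cosθ + a·ω_rod·cosφ = -9.7668 m/s.
|V_P| = √(V_Px² + V_Py²) = 12.013 m/s.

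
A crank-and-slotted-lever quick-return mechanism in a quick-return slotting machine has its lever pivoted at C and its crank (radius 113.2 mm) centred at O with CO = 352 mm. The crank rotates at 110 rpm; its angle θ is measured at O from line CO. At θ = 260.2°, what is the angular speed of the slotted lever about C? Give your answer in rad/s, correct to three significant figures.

ω = 11.52 rad/s (from 110 rpm).
Crank pin A relative to C: A = (d + r cosθ, r sinθ); lever angle φ = atan2(r sinθ, d + r cosθ).
Differentiating tanφ: φ̇ = rω(d cosθ + r)/(d² + r² + 2dr cosθ).
d² + r² + 2dr cosθ = |CA|² = 0.123154 m²;  d cosθ + r = +0.053286 m.
|ω_lever| = |0.1132·11.52·+0.053286| / 0.123154 = 0.5642 rad/s.

0.564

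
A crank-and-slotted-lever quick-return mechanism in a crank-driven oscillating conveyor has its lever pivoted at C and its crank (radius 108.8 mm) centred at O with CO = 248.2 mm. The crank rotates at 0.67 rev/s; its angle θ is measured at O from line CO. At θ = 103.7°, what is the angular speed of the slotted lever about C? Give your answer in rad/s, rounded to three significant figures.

0.378

ω = 4.21 rad/s (from 0.67 rev/s).
Crank pin A relative to C: A = (d + r cosθ, r sinθ); lever angle φ = atan2(r sinθ, d + r cosθ).
Differentiating tanφ: φ̇ = rω(d cosθ + r)/(d² + r² + 2dr cosθ).
d² + r² + 2dr cosθ = |CA|² = 0.0606494 m²;  d cosθ + r = +0.050017 m.
|ω_lever| = |0.1088·4.21·+0.050017| / 0.0606494 = 0.37772 rad/s.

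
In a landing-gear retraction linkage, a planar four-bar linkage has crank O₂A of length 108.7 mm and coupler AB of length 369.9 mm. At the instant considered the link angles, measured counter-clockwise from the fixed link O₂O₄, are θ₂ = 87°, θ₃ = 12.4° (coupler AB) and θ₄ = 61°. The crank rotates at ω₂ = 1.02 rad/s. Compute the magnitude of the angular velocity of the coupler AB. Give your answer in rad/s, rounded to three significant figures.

0.175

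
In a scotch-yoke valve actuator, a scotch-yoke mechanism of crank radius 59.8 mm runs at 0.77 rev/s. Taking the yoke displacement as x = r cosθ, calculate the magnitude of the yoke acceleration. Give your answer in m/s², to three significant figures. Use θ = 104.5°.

ω = 4.838 rad/s (from 0.77 rev/s).
x = r cosθ ⇒ ẍ = −rω² cosθ (ω constant).
|a| = rω²|cosθ| = 0.0598·(4.838)²·|cos 104.5°| = 0.35046 m/s².

0.350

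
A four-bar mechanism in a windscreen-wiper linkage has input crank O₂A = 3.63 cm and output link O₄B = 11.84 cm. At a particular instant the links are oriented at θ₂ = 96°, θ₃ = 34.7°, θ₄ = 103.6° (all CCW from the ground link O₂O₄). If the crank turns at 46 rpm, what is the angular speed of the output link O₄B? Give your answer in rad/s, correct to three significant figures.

1.39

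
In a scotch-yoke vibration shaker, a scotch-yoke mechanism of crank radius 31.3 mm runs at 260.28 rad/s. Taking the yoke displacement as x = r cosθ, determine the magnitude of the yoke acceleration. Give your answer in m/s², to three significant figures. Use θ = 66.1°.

859

ω = 260.3 rad/s
x = r cosθ ⇒ ẍ = −rω² cosθ (ω constant).
|a| = rω²|cosθ| = 0.0313·(260.3)²·|cos 66.1°| = 859.08 m/s².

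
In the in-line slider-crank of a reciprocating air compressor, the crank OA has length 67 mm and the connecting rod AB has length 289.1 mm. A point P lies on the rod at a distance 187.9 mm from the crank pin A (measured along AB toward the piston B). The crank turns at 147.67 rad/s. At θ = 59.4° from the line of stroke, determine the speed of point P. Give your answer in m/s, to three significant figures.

ω = 147.7 rad/s.  Crank-pin speed |V_A| = rω = 9.8939 m/s, perpendicular to OA.
Rod angle: sinφ = −(r/L) sinθ ⇒ φ = -11.507°; ω_rod = −rω cosθ/√(L²−r²sin²θ) = -17.778 rad/s.
V_P = V_A + ω_rod × AP, with AP = 0.1879 m along the rod.
Components: V_Px = −rω sinθ − a·ω_rod·sinφ = -9.1825 m/s;  V_Py = rω cosθ + a·ω_rod·cosφ = +1.763 m/s.
|V_P| = √(V_Px² + V_Py²) = 9.3502 m/s.

9.35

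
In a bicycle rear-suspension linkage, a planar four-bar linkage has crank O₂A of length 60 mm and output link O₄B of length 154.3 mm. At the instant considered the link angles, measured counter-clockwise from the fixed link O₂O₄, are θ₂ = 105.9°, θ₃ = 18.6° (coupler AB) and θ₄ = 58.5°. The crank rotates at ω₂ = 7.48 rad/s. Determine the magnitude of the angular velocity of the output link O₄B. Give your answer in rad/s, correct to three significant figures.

4.53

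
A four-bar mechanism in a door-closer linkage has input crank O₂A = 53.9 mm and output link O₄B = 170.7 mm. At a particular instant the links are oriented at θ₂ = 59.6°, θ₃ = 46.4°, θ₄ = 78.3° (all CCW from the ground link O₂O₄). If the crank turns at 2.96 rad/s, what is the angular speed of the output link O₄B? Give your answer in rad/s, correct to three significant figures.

ω₂ = 2.96 rad/s
Differentiating the loop-closure r₂e^{iθ₂}+r₃e^{iθ₃}=r₁+r₄e^{iθ₄} gives r₂ω₂e^{iθ₂}+r₃ω₃e^{iθ₃}=r₄ω₄e^{iθ₄}.
Eliminating the other unknown: ω₄ = r₂ω₂ sin(θ₂−θ₃) / [r₄ sin(θ₄−θ₃)].
Numerator sine = +0.22835; denominator sine = +0.52844.
Result = 0.0539·2.96·(+0.22835) / (0.1707·(+0.52844)) = +0.40388 rad/s; magnitude 0.40388 rad/s.

0.404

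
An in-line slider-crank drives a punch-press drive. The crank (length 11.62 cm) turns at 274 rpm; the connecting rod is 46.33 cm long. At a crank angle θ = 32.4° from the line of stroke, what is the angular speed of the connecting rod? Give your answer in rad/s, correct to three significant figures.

ω = 28.69 rad/s (converted from 274 rpm).
The rod makes angle φ with the slider axis where L sinφ = r sinθ; differentiating, L cosφ·φ̇ = r ω cosθ.
L cosφ = √(L² − r² sin²θ) = 0.4591 m.
|ω_rod| = r ω |cosθ| / √(L² − r² sin²θ) = 0.1162·28.69·0.84433/0.4591 = 6.1319 rad/s.

6.13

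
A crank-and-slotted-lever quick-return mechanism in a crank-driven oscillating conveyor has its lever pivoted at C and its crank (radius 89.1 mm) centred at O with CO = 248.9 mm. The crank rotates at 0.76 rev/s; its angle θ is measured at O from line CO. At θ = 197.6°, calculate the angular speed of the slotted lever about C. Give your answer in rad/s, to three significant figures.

2.28

ω = 4.775 rad/s (from 0.76 rev/s).
Crank pin A relative to C: A = (d + r cosθ, r sinθ); lever angle φ = atan2(r sinθ, d + r cosθ).
Differentiating tanφ: φ̇ = rω(d cosθ + r)/(d² + r² + 2dr cosθ).
d² + r² + 2dr cosθ = |CA|² = 0.0276122 m²;  d cosθ + r = -0.14815 m.
|ω_lever| = |0.0891·4.775·-0.14815| / 0.0276122 = 2.2828 rad/s.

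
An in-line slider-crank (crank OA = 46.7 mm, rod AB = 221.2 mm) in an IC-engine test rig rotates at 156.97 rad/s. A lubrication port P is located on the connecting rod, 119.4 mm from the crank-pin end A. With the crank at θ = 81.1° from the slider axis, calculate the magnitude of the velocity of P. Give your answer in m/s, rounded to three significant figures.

7.39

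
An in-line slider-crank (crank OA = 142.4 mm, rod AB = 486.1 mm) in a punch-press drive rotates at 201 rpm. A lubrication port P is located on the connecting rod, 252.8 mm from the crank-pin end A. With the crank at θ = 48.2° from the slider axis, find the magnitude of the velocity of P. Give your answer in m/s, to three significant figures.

2.65

ω = 21.05 rad/s.  Crank-pin speed |V_A| = rω = 2.9973 m/s, perpendicular to OA.
Rod angle: sinφ = −(r/L) sinθ ⇒ φ = -12.614°; ω_rod = −rω cosθ/√(L²−r²sin²θ) = -4.2115 rad/s.
V_P = V_A + ω_rod × AP, with AP = 0.2528 m along the rod.
Components: V_Px = −rω sinθ − a·ω_rod·sinφ = -2.4669 m/s;  V_Py = rω cosθ + a·ω_rod·cosφ = +0.95884 m/s.
|V_P| = √(V_Px² + V_Py²) = 2.6467 m/s.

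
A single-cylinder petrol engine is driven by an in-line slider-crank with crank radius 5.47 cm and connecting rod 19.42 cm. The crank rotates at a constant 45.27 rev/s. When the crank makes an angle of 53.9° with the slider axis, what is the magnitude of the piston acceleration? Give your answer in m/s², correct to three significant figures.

ω = 2π·45.3 = 284.4 rad/s
x(θ) = r cosθ + √(L² − r² sin²θ); with ω constant, a = ω²·d²x/dθ².
d²x/dθ² = −r cosθ − r²(cos2θ)/√u − r⁴ sin²2θ/(4u^{3/2}),  u = L² − r² sin²θ = 0.0357603 m².
Substituting r = 0.0547 m, L = 0.1942 m, θ = 53.9°: d²x/dθ² = -0.027692 m.
a = ω²·d²x/dθ² = (284.4)²·(-0.027692) = -2240.5 m/s²;  |a| = 2240.5 m/s².

2240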